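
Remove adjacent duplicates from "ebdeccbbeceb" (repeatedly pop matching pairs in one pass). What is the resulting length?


Input: ebdeccbbeceb
Stack-based adjacent duplicate removal:
  Read 'e': push. Stack: e
  Read 'b': push. Stack: eb
  Read 'd': push. Stack: ebd
  Read 'e': push. Stack: ebde
  Read 'c': push. Stack: ebdec
  Read 'c': matches stack top 'c' => pop. Stack: ebde
  Read 'b': push. Stack: ebdeb
  Read 'b': matches stack top 'b' => pop. Stack: ebde
  Read 'e': matches stack top 'e' => pop. Stack: ebd
  Read 'c': push. Stack: ebdc
  Read 'e': push. Stack: ebdce
  Read 'b': push. Stack: ebdceb
Final stack: "ebdceb" (length 6)

6


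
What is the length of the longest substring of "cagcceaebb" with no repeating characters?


Input: "cagcceaebb"
Sliding window (track last position of each char):
  Position 0 ('c'): window [0,0] length 1 -- new best
  Position 1 ('a'): window [0,1] length 2 -- new best
  Position 2 ('g'): window [0,2] length 3 -- new best
  Position 3 ('c'): repeat (last at 0), move window start to 1
  Position 3 ('c'): window [1,3] length 3
  Position 4 ('c'): repeat (last at 3), move window start to 4
  Position 4 ('c'): window [4,4] length 1
  Position 5 ('e'): window [4,5] length 2
  Position 6 ('a'): window [4,6] length 3
  Position 7 ('e'): repeat (last at 5), move window start to 6
  Position 7 ('e'): window [6,7] length 2
  Position 8 ('b'): window [6,8] length 3
  Position 9 ('b'): repeat (last at 8), move window start to 9
  Position 9 ('b'): window [9,9] length 1
Longest substring with no repeats: "cag" with length 3

3


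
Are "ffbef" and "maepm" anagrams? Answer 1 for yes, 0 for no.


Strings: "ffbef", "maepm"
Sorted first:  befff
Sorted second: aemmp
Differ at position 0: 'b' vs 'a' => not anagrams

0


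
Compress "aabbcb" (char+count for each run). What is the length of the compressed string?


Input: aabbcb
Runs:
  'a' x 2 => "a2"
  'b' x 2 => "b2"
  'c' x 1 => "c1"
  'b' x 1 => "b1"
Compressed: "a2b2c1b1"
Compressed length: 8

8


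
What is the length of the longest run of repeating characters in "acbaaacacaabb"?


Input: "acbaaacacaabb"
Scanning for longest run:
  Position 1 ('c'): new char, reset run to 1
  Position 2 ('b'): new char, reset run to 1
  Position 3 ('a'): new char, reset run to 1
  Position 4 ('a'): continues run of 'a', length=2
  Position 5 ('a'): continues run of 'a', length=3
  Position 6 ('c'): new char, reset run to 1
  Position 7 ('a'): new char, reset run to 1
  Position 8 ('c'): new char, reset run to 1
  Position 9 ('a'): new char, reset run to 1
  Position 10 ('a'): continues run of 'a', length=2
  Position 11 ('b'): new char, reset run to 1
  Position 12 ('b'): continues run of 'b', length=2
Longest run: 'a' with length 3

3


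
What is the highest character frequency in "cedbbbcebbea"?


Input: cedbbbcebbea
Character counts:
  'a': 1
  'b': 5
  'c': 2
  'd': 1
  'e': 3
Maximum frequency: 5

5


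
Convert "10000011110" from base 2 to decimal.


Input: "10000011110" in base 2
Positional expansion:
  Digit '1' (value 1) x 2^10 = 1024
  Digit '0' (value 0) x 2^9 = 0
  Digit '0' (value 0) x 2^8 = 0
  Digit '0' (value 0) x 2^7 = 0
  Digit '0' (value 0) x 2^6 = 0
  Digit '0' (value 0) x 2^5 = 0
  Digit '1' (value 1) x 2^4 = 16
  Digit '1' (value 1) x 2^3 = 8
  Digit '1' (value 1) x 2^2 = 4
  Digit '1' (value 1) x 2^1 = 2
  Digit '0' (value 0) x 2^0 = 0
Sum = 1054

1054


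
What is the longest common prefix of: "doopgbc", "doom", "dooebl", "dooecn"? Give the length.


Words: doopgbc, doom, dooebl, dooecn
  Position 0: all 'd' => match
  Position 1: all 'o' => match
  Position 2: all 'o' => match
  Position 3: ('p', 'm', 'e', 'e') => mismatch, stop
LCP = "doo" (length 3)

3


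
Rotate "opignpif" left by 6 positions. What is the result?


Input: "opignpif", rotate left by 6
First 6 characters: "opignp"
Remaining characters: "if"
Concatenate remaining + first: "if" + "opignp" = "ifopignp"

ifopignp


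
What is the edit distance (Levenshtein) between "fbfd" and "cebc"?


Computing edit distance: "fbfd" -> "cebc"
DP table:
           c    e    b    c
      0    1    2    3    4
  f   1    1    2    3    4
  b   2    2    2    2    3
  f   3    3    3    3    3
  d   4    4    4    4    4
Edit distance = dp[4][4] = 4

4


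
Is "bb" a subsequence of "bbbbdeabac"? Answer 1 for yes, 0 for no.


Check if "bb" is a subsequence of "bbbbdeabac"
Greedy scan:
  Position 0 ('b'): matches sub[0] = 'b'
  Position 1 ('b'): matches sub[1] = 'b'
  Position 2 ('b'): no match needed
  Position 3 ('b'): no match needed
  Position 4 ('d'): no match needed
  Position 5 ('e'): no match needed
  Position 6 ('a'): no match needed
  Position 7 ('b'): no match needed
  Position 8 ('a'): no match needed
  Position 9 ('c'): no match needed
All 2 characters matched => is a subsequence

1


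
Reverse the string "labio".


Input: labio
Reading characters right to left:
  Position 4: 'o'
  Position 3: 'i'
  Position 2: 'b'
  Position 1: 'a'
  Position 0: 'l'
Reversed: oibal

oibal


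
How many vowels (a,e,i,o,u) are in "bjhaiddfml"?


Input: bjhaiddfml
Checking each character:
  'b' at position 0: consonant
  'j' at position 1: consonant
  'h' at position 2: consonant
  'a' at position 3: vowel (running total: 1)
  'i' at position 4: vowel (running total: 2)
  'd' at position 5: consonant
  'd' at position 6: consonant
  'f' at position 7: consonant
  'm' at position 8: consonant
  'l' at position 9: consonant
Total vowels: 2

2


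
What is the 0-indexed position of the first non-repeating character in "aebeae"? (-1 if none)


Input: aebeae
Character frequencies:
  'a': 2
  'b': 1
  'e': 3
Scanning left to right for freq == 1:
  Position 0 ('a'): freq=2, skip
  Position 1 ('e'): freq=3, skip
  Position 2 ('b'): unique! => answer = 2

2


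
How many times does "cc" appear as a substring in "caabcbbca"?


Searching for "cc" in "caabcbbca"
Scanning each position:
  Position 0: "ca" => no
  Position 1: "aa" => no
  Position 2: "ab" => no
  Position 3: "bc" => no
  Position 4: "cb" => no
  Position 5: "bb" => no
  Position 6: "bc" => no
  Position 7: "ca" => no
Total occurrences: 0

0


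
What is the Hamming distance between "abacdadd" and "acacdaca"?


Comparing "abacdadd" and "acacdaca" position by position:
  Position 0: 'a' vs 'a' => same
  Position 1: 'b' vs 'c' => differ
  Position 2: 'a' vs 'a' => same
  Position 3: 'c' vs 'c' => same
  Position 4: 'd' vs 'd' => same
  Position 5: 'a' vs 'a' => same
  Position 6: 'd' vs 'c' => differ
  Position 7: 'd' vs 'a' => differ
Total differences (Hamming distance): 3

3


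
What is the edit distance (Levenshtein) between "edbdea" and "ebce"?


Computing edit distance: "edbdea" -> "ebce"
DP table:
           e    b    c    e
      0    1    2    3    4
  e   1    0    1    2    3
  d   2    1    1    2    3
  b   3    2    1    2    3
  d   4    3    2    2    3
  e   5    4    3    3    2
  a   6    5    4    4    3
Edit distance = dp[6][4] = 3

3


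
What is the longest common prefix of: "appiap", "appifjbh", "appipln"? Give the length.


Words: appiap, appifjbh, appipln
  Position 0: all 'a' => match
  Position 1: all 'p' => match
  Position 2: all 'p' => match
  Position 3: all 'i' => match
  Position 4: ('a', 'f', 'p') => mismatch, stop
LCP = "appi" (length 4)

4


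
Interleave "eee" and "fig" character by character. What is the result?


Interleaving "eee" and "fig":
  Position 0: 'e' from first, 'f' from second => "ef"
  Position 1: 'e' from first, 'i' from second => "ei"
  Position 2: 'e' from first, 'g' from second => "eg"
Result: efeieg

efeieg


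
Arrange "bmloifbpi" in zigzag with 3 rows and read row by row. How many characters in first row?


Zigzag "bmloifbpi" into 3 rows:
Placing characters:
  'b' => row 0
  'm' => row 1
  'l' => row 2
  'o' => row 1
  'i' => row 0
  'f' => row 1
  'b' => row 2
  'p' => row 1
  'i' => row 0
Rows:
  Row 0: "bii"
  Row 1: "mofp"
  Row 2: "lb"
First row length: 3

3


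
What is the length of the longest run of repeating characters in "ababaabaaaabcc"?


Input: "ababaabaaaabcc"
Scanning for longest run:
  Position 1 ('b'): new char, reset run to 1
  Position 2 ('a'): new char, reset run to 1
  Position 3 ('b'): new char, reset run to 1
  Position 4 ('a'): new char, reset run to 1
  Position 5 ('a'): continues run of 'a', length=2
  Position 6 ('b'): new char, reset run to 1
  Position 7 ('a'): new char, reset run to 1
  Position 8 ('a'): continues run of 'a', length=2
  Position 9 ('a'): continues run of 'a', length=3
  Position 10 ('a'): continues run of 'a', length=4
  Position 11 ('b'): new char, reset run to 1
  Position 12 ('c'): new char, reset run to 1
  Position 13 ('c'): continues run of 'c', length=2
Longest run: 'a' with length 4

4


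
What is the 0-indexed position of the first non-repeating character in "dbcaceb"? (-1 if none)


Input: dbcaceb
Character frequencies:
  'a': 1
  'b': 2
  'c': 2
  'd': 1
  'e': 1
Scanning left to right for freq == 1:
  Position 0 ('d'): unique! => answer = 0

0


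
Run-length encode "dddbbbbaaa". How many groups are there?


Input: dddbbbbaaa
Scanning for consecutive runs:
  Group 1: 'd' x 3 (positions 0-2)
  Group 2: 'b' x 4 (positions 3-6)
  Group 3: 'a' x 3 (positions 7-9)
Total groups: 3

3


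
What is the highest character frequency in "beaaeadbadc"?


Input: beaaeadbadc
Character counts:
  'a': 4
  'b': 2
  'c': 1
  'd': 2
  'e': 2
Maximum frequency: 4

4


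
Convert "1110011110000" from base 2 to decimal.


Input: "1110011110000" in base 2
Positional expansion:
  Digit '1' (value 1) x 2^12 = 4096
  Digit '1' (value 1) x 2^11 = 2048
  Digit '1' (value 1) x 2^10 = 1024
  Digit '0' (value 0) x 2^9 = 0
  Digit '0' (value 0) x 2^8 = 0
  Digit '1' (value 1) x 2^7 = 128
  Digit '1' (value 1) x 2^6 = 64
  Digit '1' (value 1) x 2^5 = 32
  Digit '1' (value 1) x 2^4 = 16
  Digit '0' (value 0) x 2^3 = 0
  Digit '0' (value 0) x 2^2 = 0
  Digit '0' (value 0) x 2^1 = 0
  Digit '0' (value 0) x 2^0 = 0
Sum = 7408

7408


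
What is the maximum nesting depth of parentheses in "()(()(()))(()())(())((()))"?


Input: "()(()(()))(()())(())((()))"
Tracking depth:
  Position 0 '(': depth becomes 1
  Position 1 ')': depth becomes 0
  Position 2 '(': depth becomes 1
  Position 3 '(': depth becomes 2
  Position 4 ')': depth becomes 1
  Position 5 '(': depth becomes 2
  Position 6 '(': depth becomes 3
  Position 7 ')': depth becomes 2
  Position 8 ')': depth becomes 1
  Position 9 ')': depth becomes 0
  Position 10 '(': depth becomes 1
  Position 11 '(': depth becomes 2
  Position 12 ')': depth becomes 1
  Position 13 '(': depth becomes 2
  Position 14 ')': depth becomes 1
  Position 15 ')': depth becomes 0
  Position 16 '(': depth becomes 1
  Position 17 '(': depth becomes 2
  Position 18 ')': depth becomes 1
  Position 19 ')': depth becomes 0
  Position 20 '(': depth becomes 1
  Position 21 '(': depth becomes 2
  Position 22 '(': depth becomes 3
  Position 23 ')': depth becomes 2
  Position 24 ')': depth becomes 1
  Position 25 ')': depth becomes 0
Maximum depth reached: 3

3


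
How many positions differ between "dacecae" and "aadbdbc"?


Comparing "dacecae" and "aadbdbc" position by position:
  Position 0: 'd' vs 'a' => DIFFER
  Position 1: 'a' vs 'a' => same
  Position 2: 'c' vs 'd' => DIFFER
  Position 3: 'e' vs 'b' => DIFFER
  Position 4: 'c' vs 'd' => DIFFER
  Position 5: 'a' vs 'b' => DIFFER
  Position 6: 'e' vs 'c' => DIFFER
Positions that differ: 6

6


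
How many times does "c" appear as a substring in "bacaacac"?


Searching for "c" in "bacaacac"
Scanning each position:
  Position 0: "b" => no
  Position 1: "a" => no
  Position 2: "c" => MATCH
  Position 3: "a" => no
  Position 4: "a" => no
  Position 5: "c" => MATCH
  Position 6: "a" => no
  Position 7: "c" => MATCH
Total occurrences: 3

3


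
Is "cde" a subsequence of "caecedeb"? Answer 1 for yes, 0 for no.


Check if "cde" is a subsequence of "caecedeb"
Greedy scan:
  Position 0 ('c'): matches sub[0] = 'c'
  Position 1 ('a'): no match needed
  Position 2 ('e'): no match needed
  Position 3 ('c'): no match needed
  Position 4 ('e'): no match needed
  Position 5 ('d'): matches sub[1] = 'd'
  Position 6 ('e'): matches sub[2] = 'e'
  Position 7 ('b'): no match needed
All 3 characters matched => is a subsequence

1


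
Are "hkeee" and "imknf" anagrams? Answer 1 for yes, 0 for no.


Strings: "hkeee", "imknf"
Sorted first:  eeehk
Sorted second: fikmn
Differ at position 0: 'e' vs 'f' => not anagrams

0


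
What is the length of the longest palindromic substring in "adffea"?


Input: "adffea"
Checking substrings for palindromes:
  [2:4] "ff" (len 2) => palindrome
Longest palindromic substring: "ff" with length 2

2


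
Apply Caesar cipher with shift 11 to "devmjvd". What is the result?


Caesar cipher: shift "devmjvd" by 11
  'd' (pos 3) + 11 = pos 14 = 'o'
  'e' (pos 4) + 11 = pos 15 = 'p'
  'v' (pos 21) + 11 = pos 6 = 'g'
  'm' (pos 12) + 11 = pos 23 = 'x'
  'j' (pos 9) + 11 = pos 20 = 'u'
  'v' (pos 21) + 11 = pos 6 = 'g'
  'd' (pos 3) + 11 = pos 14 = 'o'
Result: opgxugo

opgxugo


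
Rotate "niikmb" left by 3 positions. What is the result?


Input: "niikmb", rotate left by 3
First 3 characters: "nii"
Remaining characters: "kmb"
Concatenate remaining + first: "kmb" + "nii" = "kmbnii"

kmbnii


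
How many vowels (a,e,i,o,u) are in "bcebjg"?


Input: bcebjg
Checking each character:
  'b' at position 0: consonant
  'c' at position 1: consonant
  'e' at position 2: vowel (running total: 1)
  'b' at position 3: consonant
  'j' at position 4: consonant
  'g' at position 5: consonant
Total vowels: 1

1


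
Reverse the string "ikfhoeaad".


Input: ikfhoeaad
Reading characters right to left:
  Position 8: 'd'
  Position 7: 'a'
  Position 6: 'a'
  Position 5: 'e'
  Position 4: 'o'
  Position 3: 'h'
  Position 2: 'f'
  Position 1: 'k'
  Position 0: 'i'
Reversed: daaeohfki

daaeohfki


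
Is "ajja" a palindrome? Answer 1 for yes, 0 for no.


Input: ajja
Reversed: ajja
  Compare pos 0 ('a') with pos 3 ('a'): match
  Compare pos 1 ('j') with pos 2 ('j'): match
Result: palindrome

1


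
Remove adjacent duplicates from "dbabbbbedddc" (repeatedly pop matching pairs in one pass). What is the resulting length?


Input: dbabbbbedddc
Stack-based adjacent duplicate removal:
  Read 'd': push. Stack: d
  Read 'b': push. Stack: db
  Read 'a': push. Stack: dba
  Read 'b': push. Stack: dbab
  Read 'b': matches stack top 'b' => pop. Stack: dba
  Read 'b': push. Stack: dbab
  Read 'b': matches stack top 'b' => pop. Stack: dba
  Read 'e': push. Stack: dbae
  Read 'd': push. Stack: dbaed
  Read 'd': matches stack top 'd' => pop. Stack: dbae
  Read 'd': push. Stack: dbaed
  Read 'c': push. Stack: dbaedc
Final stack: "dbaedc" (length 6)

6


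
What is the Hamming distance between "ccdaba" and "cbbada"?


Comparing "ccdaba" and "cbbada" position by position:
  Position 0: 'c' vs 'c' => same
  Position 1: 'c' vs 'b' => differ
  Position 2: 'd' vs 'b' => differ
  Position 3: 'a' vs 'a' => same
  Position 4: 'b' vs 'd' => differ
  Position 5: 'a' vs 'a' => same
Total differences (Hamming distance): 3

3


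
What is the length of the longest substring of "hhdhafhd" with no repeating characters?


Input: "hhdhafhd"
Sliding window (track last position of each char):
  Position 0 ('h'): window [0,0] length 1 -- new best
  Position 1 ('h'): repeat (last at 0), move window start to 1
  Position 1 ('h'): window [1,1] length 1
  Position 2 ('d'): window [1,2] length 2 -- new best
  Position 3 ('h'): repeat (last at 1), move window start to 2
  Position 3 ('h'): window [2,3] length 2
  Position 4 ('a'): window [2,4] length 3 -- new best
  Position 5 ('f'): window [2,5] length 4 -- new best
  Position 6 ('h'): repeat (last at 3), move window start to 4
  Position 6 ('h'): window [4,6] length 3
  Position 7 ('d'): window [4,7] length 4
Longest substring with no repeats: "dhaf" with length 4

4


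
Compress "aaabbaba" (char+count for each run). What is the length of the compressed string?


Input: aaabbaba
Runs:
  'a' x 3 => "a3"
  'b' x 2 => "b2"
  'a' x 1 => "a1"
  'b' x 1 => "b1"
  'a' x 1 => "a1"
Compressed: "a3b2a1b1a1"
Compressed length: 10

10


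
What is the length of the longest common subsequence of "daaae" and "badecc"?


LCS of "daaae" and "badecc"
DP table:
           b    a    d    e    c    c
      0    0    0    0    0    0    0
  d   0    0    0    1    1    1    1
  a   0    0    1    1    1    1    1
  a   0    0    1    1    1    1    1
  a   0    0    1    1    1    1    1
  e   0    0    1    1    2    2    2
LCS length = dp[5][6] = 2

2


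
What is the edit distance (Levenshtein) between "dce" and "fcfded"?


Computing edit distance: "dce" -> "fcfded"
DP table:
           f    c    f    d    e    d
      0    1    2    3    4    5    6
  d   1    1    2    3    3    4    5
  c   2    2    1    2    3    4    5
  e   3    3    2    2    3    3    4
Edit distance = dp[3][6] = 4

4


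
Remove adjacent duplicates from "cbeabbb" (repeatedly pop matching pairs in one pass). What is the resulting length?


Input: cbeabbb
Stack-based adjacent duplicate removal:
  Read 'c': push. Stack: c
  Read 'b': push. Stack: cb
  Read 'e': push. Stack: cbe
  Read 'a': push. Stack: cbea
  Read 'b': push. Stack: cbeab
  Read 'b': matches stack top 'b' => pop. Stack: cbea
  Read 'b': push. Stack: cbeab
Final stack: "cbeab" (length 5)

5


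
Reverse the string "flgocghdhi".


Input: flgocghdhi
Reading characters right to left:
  Position 9: 'i'
  Position 8: 'h'
  Position 7: 'd'
  Position 6: 'h'
  Position 5: 'g'
  Position 4: 'c'
  Position 3: 'o'
  Position 2: 'g'
  Position 1: 'l'
  Position 0: 'f'
Reversed: ihdhgcoglf

ihdhgcoglf


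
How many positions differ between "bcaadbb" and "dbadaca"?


Comparing "bcaadbb" and "dbadaca" position by position:
  Position 0: 'b' vs 'd' => DIFFER
  Position 1: 'c' vs 'b' => DIFFER
  Position 2: 'a' vs 'a' => same
  Position 3: 'a' vs 'd' => DIFFER
  Position 4: 'd' vs 'a' => DIFFER
  Position 5: 'b' vs 'c' => DIFFER
  Position 6: 'b' vs 'a' => DIFFER
Positions that differ: 6

6


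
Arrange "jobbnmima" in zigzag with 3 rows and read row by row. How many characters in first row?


Zigzag "jobbnmima" into 3 rows:
Placing characters:
  'j' => row 0
  'o' => row 1
  'b' => row 2
  'b' => row 1
  'n' => row 0
  'm' => row 1
  'i' => row 2
  'm' => row 1
  'a' => row 0
Rows:
  Row 0: "jna"
  Row 1: "obmm"
  Row 2: "bi"
First row length: 3

3


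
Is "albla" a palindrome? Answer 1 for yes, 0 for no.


Input: albla
Reversed: albla
  Compare pos 0 ('a') with pos 4 ('a'): match
  Compare pos 1 ('l') with pos 3 ('l'): match
Result: palindrome

1


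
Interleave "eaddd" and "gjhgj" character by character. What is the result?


Interleaving "eaddd" and "gjhgj":
  Position 0: 'e' from first, 'g' from second => "eg"
  Position 1: 'a' from first, 'j' from second => "aj"
  Position 2: 'd' from first, 'h' from second => "dh"
  Position 3: 'd' from first, 'g' from second => "dg"
  Position 4: 'd' from first, 'j' from second => "dj"
Result: egajdhdgdj

egajdhdgdj


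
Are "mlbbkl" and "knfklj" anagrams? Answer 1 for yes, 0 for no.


Strings: "mlbbkl", "knfklj"
Sorted first:  bbkllm
Sorted second: fjkkln
Differ at position 0: 'b' vs 'f' => not anagrams

0


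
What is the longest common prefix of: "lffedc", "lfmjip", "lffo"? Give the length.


Words: lffedc, lfmjip, lffo
  Position 0: all 'l' => match
  Position 1: all 'f' => match
  Position 2: ('f', 'm', 'f') => mismatch, stop
LCP = "lf" (length 2)

2


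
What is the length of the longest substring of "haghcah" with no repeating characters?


Input: "haghcah"
Sliding window (track last position of each char):
  Position 0 ('h'): window [0,0] length 1 -- new best
  Position 1 ('a'): window [0,1] length 2 -- new best
  Position 2 ('g'): window [0,2] length 3 -- new best
  Position 3 ('h'): repeat (last at 0), move window start to 1
  Position 3 ('h'): window [1,3] length 3
  Position 4 ('c'): window [1,4] length 4 -- new best
  Position 5 ('a'): repeat (last at 1), move window start to 2
  Position 5 ('a'): window [2,5] length 4
  Position 6 ('h'): repeat (last at 3), move window start to 4
  Position 6 ('h'): window [4,6] length 3
Longest substring with no repeats: "aghc" with length 4

4


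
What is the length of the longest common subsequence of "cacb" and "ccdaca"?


LCS of "cacb" and "ccdaca"
DP table:
           c    c    d    a    c    a
      0    0    0    0    0    0    0
  c   0    1    1    1    1    1    1
  a   0    1    1    1    2    2    2
  c   0    1    2    2    2    3    3
  b   0    1    2    2    2    3    3
LCS length = dp[4][6] = 3

3


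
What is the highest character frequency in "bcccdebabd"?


Input: bcccdebabd
Character counts:
  'a': 1
  'b': 3
  'c': 3
  'd': 2
  'e': 1
Maximum frequency: 3

3


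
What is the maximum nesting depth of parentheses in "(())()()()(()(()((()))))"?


Input: "(())()()()(()(()((()))))"
Tracking depth:
  Position 0 '(': depth becomes 1
  Position 1 '(': depth becomes 2
  Position 2 ')': depth becomes 1
  Position 3 ')': depth becomes 0
  Position 4 '(': depth becomes 1
  Position 5 ')': depth becomes 0
  Position 6 '(': depth becomes 1
  Position 7 ')': depth becomes 0
  Position 8 '(': depth becomes 1
  Position 9 ')': depth becomes 0
  Position 10 '(': depth becomes 1
  Position 11 '(': depth becomes 2
  Position 12 ')': depth becomes 1
  Position 13 '(': depth becomes 2
  Position 14 '(': depth becomes 3
  Position 15 ')': depth becomes 2
  Position 16 '(': depth becomes 3
  Position 17 '(': depth becomes 4
  Position 18 '(': depth becomes 5
  Position 19 ')': depth becomes 4
  Position 20 ')': depth becomes 3
  Position 21 ')': depth becomes 2
  Position 22 ')': depth becomes 1
  Position 23 ')': depth becomes 0
Maximum depth reached: 5

5


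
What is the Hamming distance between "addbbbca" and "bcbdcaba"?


Comparing "addbbbca" and "bcbdcaba" position by position:
  Position 0: 'a' vs 'b' => differ
  Position 1: 'd' vs 'c' => differ
  Position 2: 'd' vs 'b' => differ
  Position 3: 'b' vs 'd' => differ
  Position 4: 'b' vs 'c' => differ
  Position 5: 'b' vs 'a' => differ
  Position 6: 'c' vs 'b' => differ
  Position 7: 'a' vs 'a' => same
Total differences (Hamming distance): 7

7


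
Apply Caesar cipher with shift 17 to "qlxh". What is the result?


Caesar cipher: shift "qlxh" by 17
  'q' (pos 16) + 17 = pos 7 = 'h'
  'l' (pos 11) + 17 = pos 2 = 'c'
  'x' (pos 23) + 17 = pos 14 = 'o'
  'h' (pos 7) + 17 = pos 24 = 'y'
Result: hcoy

hcoy


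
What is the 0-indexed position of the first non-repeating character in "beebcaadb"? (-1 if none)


Input: beebcaadb
Character frequencies:
  'a': 2
  'b': 3
  'c': 1
  'd': 1
  'e': 2
Scanning left to right for freq == 1:
  Position 0 ('b'): freq=3, skip
  Position 1 ('e'): freq=2, skip
  Position 2 ('e'): freq=2, skip
  Position 3 ('b'): freq=3, skip
  Position 4 ('c'): unique! => answer = 4

4


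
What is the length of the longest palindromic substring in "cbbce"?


Input: "cbbce"
Checking substrings for palindromes:
  [0:4] "cbbc" (len 4) => palindrome
  [1:3] "bb" (len 2) => palindrome
Longest palindromic substring: "cbbc" with length 4

4


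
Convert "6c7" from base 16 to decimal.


Input: "6c7" in base 16
Positional expansion:
  Digit '6' (value 6) x 16^2 = 1536
  Digit 'c' (value 12) x 16^1 = 192
  Digit '7' (value 7) x 16^0 = 7
Sum = 1735

1735


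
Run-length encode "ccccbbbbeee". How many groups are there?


Input: ccccbbbbeee
Scanning for consecutive runs:
  Group 1: 'c' x 4 (positions 0-3)
  Group 2: 'b' x 4 (positions 4-7)
  Group 3: 'e' x 3 (positions 8-10)
Total groups: 3

3


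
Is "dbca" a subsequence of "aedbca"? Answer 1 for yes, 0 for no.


Check if "dbca" is a subsequence of "aedbca"
Greedy scan:
  Position 0 ('a'): no match needed
  Position 1 ('e'): no match needed
  Position 2 ('d'): matches sub[0] = 'd'
  Position 3 ('b'): matches sub[1] = 'b'
  Position 4 ('c'): matches sub[2] = 'c'
  Position 5 ('a'): matches sub[3] = 'a'
All 4 characters matched => is a subsequence

1


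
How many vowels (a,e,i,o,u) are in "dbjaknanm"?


Input: dbjaknanm
Checking each character:
  'd' at position 0: consonant
  'b' at position 1: consonant
  'j' at position 2: consonant
  'a' at position 3: vowel (running total: 1)
  'k' at position 4: consonant
  'n' at position 5: consonant
  'a' at position 6: vowel (running total: 2)
  'n' at position 7: consonant
  'm' at position 8: consonant
Total vowels: 2

2


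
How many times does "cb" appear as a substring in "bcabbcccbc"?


Searching for "cb" in "bcabbcccbc"
Scanning each position:
  Position 0: "bc" => no
  Position 1: "ca" => no
  Position 2: "ab" => no
  Position 3: "bb" => no
  Position 4: "bc" => no
  Position 5: "cc" => no
  Position 6: "cc" => no
  Position 7: "cb" => MATCH
  Position 8: "bc" => no
Total occurrences: 1

1


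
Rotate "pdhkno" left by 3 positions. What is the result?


Input: "pdhkno", rotate left by 3
First 3 characters: "pdh"
Remaining characters: "kno"
Concatenate remaining + first: "kno" + "pdh" = "knopdh"

knopdh


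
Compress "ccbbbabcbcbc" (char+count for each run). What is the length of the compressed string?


Input: ccbbbabcbcbc
Runs:
  'c' x 2 => "c2"
  'b' x 3 => "b3"
  'a' x 1 => "a1"
  'b' x 1 => "b1"
  'c' x 1 => "c1"
  'b' x 1 => "b1"
  'c' x 1 => "c1"
  'b' x 1 => "b1"
  'c' x 1 => "c1"
Compressed: "c2b3a1b1c1b1c1b1c1"
Compressed length: 18

18


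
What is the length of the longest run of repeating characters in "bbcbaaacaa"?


Input: "bbcbaaacaa"
Scanning for longest run:
  Position 1 ('b'): continues run of 'b', length=2
  Position 2 ('c'): new char, reset run to 1
  Position 3 ('b'): new char, reset run to 1
  Position 4 ('a'): new char, reset run to 1
  Position 5 ('a'): continues run of 'a', length=2
  Position 6 ('a'): continues run of 'a', length=3
  Position 7 ('c'): new char, reset run to 1
  Position 8 ('a'): new char, reset run to 1
  Position 9 ('a'): continues run of 'a', length=2
Longest run: 'a' with length 3

3


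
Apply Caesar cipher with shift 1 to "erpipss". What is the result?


Caesar cipher: shift "erpipss" by 1
  'e' (pos 4) + 1 = pos 5 = 'f'
  'r' (pos 17) + 1 = pos 18 = 's'
  'p' (pos 15) + 1 = pos 16 = 'q'
  'i' (pos 8) + 1 = pos 9 = 'j'
  'p' (pos 15) + 1 = pos 16 = 'q'
  's' (pos 18) + 1 = pos 19 = 't'
  's' (pos 18) + 1 = pos 19 = 't'
Result: fsqjqtt

fsqjqtt


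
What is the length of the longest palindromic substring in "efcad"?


Input: "efcad"
Checking substrings for palindromes:
  No multi-char palindromic substrings found
Longest palindromic substring: "e" with length 1

1


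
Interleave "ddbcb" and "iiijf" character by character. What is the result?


Interleaving "ddbcb" and "iiijf":
  Position 0: 'd' from first, 'i' from second => "di"
  Position 1: 'd' from first, 'i' from second => "di"
  Position 2: 'b' from first, 'i' from second => "bi"
  Position 3: 'c' from first, 'j' from second => "cj"
  Position 4: 'b' from first, 'f' from second => "bf"
Result: didibicjbf

didibicjbf


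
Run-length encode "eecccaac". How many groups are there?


Input: eecccaac
Scanning for consecutive runs:
  Group 1: 'e' x 2 (positions 0-1)
  Group 2: 'c' x 3 (positions 2-4)
  Group 3: 'a' x 2 (positions 5-6)
  Group 4: 'c' x 1 (positions 7-7)
Total groups: 4

4


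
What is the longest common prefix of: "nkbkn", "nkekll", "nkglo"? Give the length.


Words: nkbkn, nkekll, nkglo
  Position 0: all 'n' => match
  Position 1: all 'k' => match
  Position 2: ('b', 'e', 'g') => mismatch, stop
LCP = "nk" (length 2)

2


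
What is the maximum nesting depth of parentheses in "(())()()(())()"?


Input: "(())()()(())()"
Tracking depth:
  Position 0 '(': depth becomes 1
  Position 1 '(': depth becomes 2
  Position 2 ')': depth becomes 1
  Position 3 ')': depth becomes 0
  Position 4 '(': depth becomes 1
  Position 5 ')': depth becomes 0
  Position 6 '(': depth becomes 1
  Position 7 ')': depth becomes 0
  Position 8 '(': depth becomes 1
  Position 9 '(': depth becomes 2
  Position 10 ')': depth becomes 1
  Position 11 ')': depth becomes 0
  Position 12 '(': depth becomes 1
  Position 13 ')': depth becomes 0
Maximum depth reached: 2

2


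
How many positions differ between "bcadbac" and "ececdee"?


Comparing "bcadbac" and "ececdee" position by position:
  Position 0: 'b' vs 'e' => DIFFER
  Position 1: 'c' vs 'c' => same
  Position 2: 'a' vs 'e' => DIFFER
  Position 3: 'd' vs 'c' => DIFFER
  Position 4: 'b' vs 'd' => DIFFER
  Position 5: 'a' vs 'e' => DIFFER
  Position 6: 'c' vs 'e' => DIFFER
Positions that differ: 6

6


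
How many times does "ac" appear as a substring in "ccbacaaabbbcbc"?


Searching for "ac" in "ccbacaaabbbcbc"
Scanning each position:
  Position 0: "cc" => no
  Position 1: "cb" => no
  Position 2: "ba" => no
  Position 3: "ac" => MATCH
  Position 4: "ca" => no
  Position 5: "aa" => no
  Position 6: "aa" => no
  Position 7: "ab" => no
  Position 8: "bb" => no
  Position 9: "bb" => no
  Position 10: "bc" => no
  Position 11: "cb" => no
  Position 12: "bc" => no
Total occurrences: 1

1


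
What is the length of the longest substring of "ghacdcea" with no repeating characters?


Input: "ghacdcea"
Sliding window (track last position of each char):
  Position 0 ('g'): window [0,0] length 1 -- new best
  Position 1 ('h'): window [0,1] length 2 -- new best
  Position 2 ('a'): window [0,2] length 3 -- new best
  Position 3 ('c'): window [0,3] length 4 -- new best
  Position 4 ('d'): window [0,4] length 5 -- new best
  Position 5 ('c'): repeat (last at 3), move window start to 4
  Position 5 ('c'): window [4,5] length 2
  Position 6 ('e'): window [4,6] length 3
  Position 7 ('a'): window [4,7] length 4
Longest substring with no repeats: "ghacd" with length 5

5


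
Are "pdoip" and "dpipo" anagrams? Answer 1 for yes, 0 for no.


Strings: "pdoip", "dpipo"
Sorted first:  diopp
Sorted second: diopp
Sorted forms match => anagrams

1


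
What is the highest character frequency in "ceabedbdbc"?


Input: ceabedbdbc
Character counts:
  'a': 1
  'b': 3
  'c': 2
  'd': 2
  'e': 2
Maximum frequency: 3

3


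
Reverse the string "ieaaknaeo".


Input: ieaaknaeo
Reading characters right to left:
  Position 8: 'o'
  Position 7: 'e'
  Position 6: 'a'
  Position 5: 'n'
  Position 4: 'k'
  Position 3: 'a'
  Position 2: 'a'
  Position 1: 'e'
  Position 0: 'i'
Reversed: oeankaaei

oeankaaei


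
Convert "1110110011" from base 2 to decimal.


Input: "1110110011" in base 2
Positional expansion:
  Digit '1' (value 1) x 2^9 = 512
  Digit '1' (value 1) x 2^8 = 256
  Digit '1' (value 1) x 2^7 = 128
  Digit '0' (value 0) x 2^6 = 0
  Digit '1' (value 1) x 2^5 = 32
  Digit '1' (value 1) x 2^4 = 16
  Digit '0' (value 0) x 2^3 = 0
  Digit '0' (value 0) x 2^2 = 0
  Digit '1' (value 1) x 2^1 = 2
  Digit '1' (value 1) x 2^0 = 1
Sum = 947

947


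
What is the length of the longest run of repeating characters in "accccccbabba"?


Input: "accccccbabba"
Scanning for longest run:
  Position 1 ('c'): new char, reset run to 1
  Position 2 ('c'): continues run of 'c', length=2
  Position 3 ('c'): continues run of 'c', length=3
  Position 4 ('c'): continues run of 'c', length=4
  Position 5 ('c'): continues run of 'c', length=5
  Position 6 ('c'): continues run of 'c', length=6
  Position 7 ('b'): new char, reset run to 1
  Position 8 ('a'): new char, reset run to 1
  Position 9 ('b'): new char, reset run to 1
  Position 10 ('b'): continues run of 'b', length=2
  Position 11 ('a'): new char, reset run to 1
Longest run: 'c' with length 6

6


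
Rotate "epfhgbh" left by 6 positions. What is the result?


Input: "epfhgbh", rotate left by 6
First 6 characters: "epfhgb"
Remaining characters: "h"
Concatenate remaining + first: "h" + "epfhgb" = "hepfhgb"

hepfhgb


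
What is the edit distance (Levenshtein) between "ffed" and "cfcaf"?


Computing edit distance: "ffed" -> "cfcaf"
DP table:
           c    f    c    a    f
      0    1    2    3    4    5
  f   1    1    1    2    3    4
  f   2    2    1    2    3    3
  e   3    3    2    2    3    4
  d   4    4    3    3    3    4
Edit distance = dp[4][5] = 4

4


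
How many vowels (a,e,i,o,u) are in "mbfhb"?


Input: mbfhb
Checking each character:
  'm' at position 0: consonant
  'b' at position 1: consonant
  'f' at position 2: consonant
  'h' at position 3: consonant
  'b' at position 4: consonant
Total vowels: 0

0


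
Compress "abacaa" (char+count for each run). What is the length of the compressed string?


Input: abacaa
Runs:
  'a' x 1 => "a1"
  'b' x 1 => "b1"
  'a' x 1 => "a1"
  'c' x 1 => "c1"
  'a' x 2 => "a2"
Compressed: "a1b1a1c1a2"
Compressed length: 10

10


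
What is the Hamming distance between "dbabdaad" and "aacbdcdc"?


Comparing "dbabdaad" and "aacbdcdc" position by position:
  Position 0: 'd' vs 'a' => differ
  Position 1: 'b' vs 'a' => differ
  Position 2: 'a' vs 'c' => differ
  Position 3: 'b' vs 'b' => same
  Position 4: 'd' vs 'd' => same
  Position 5: 'a' vs 'c' => differ
  Position 6: 'a' vs 'd' => differ
  Position 7: 'd' vs 'c' => differ
Total differences (Hamming distance): 6

6


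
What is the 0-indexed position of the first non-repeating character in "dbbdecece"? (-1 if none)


Input: dbbdecece
Character frequencies:
  'b': 2
  'c': 2
  'd': 2
  'e': 3
Scanning left to right for freq == 1:
  Position 0 ('d'): freq=2, skip
  Position 1 ('b'): freq=2, skip
  Position 2 ('b'): freq=2, skip
  Position 3 ('d'): freq=2, skip
  Position 4 ('e'): freq=3, skip
  Position 5 ('c'): freq=2, skip
  Position 6 ('e'): freq=3, skip
  Position 7 ('c'): freq=2, skip
  Position 8 ('e'): freq=3, skip
  No unique character found => answer = -1

-1


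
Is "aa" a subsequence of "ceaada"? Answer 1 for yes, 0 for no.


Check if "aa" is a subsequence of "ceaada"
Greedy scan:
  Position 0 ('c'): no match needed
  Position 1 ('e'): no match needed
  Position 2 ('a'): matches sub[0] = 'a'
  Position 3 ('a'): matches sub[1] = 'a'
  Position 4 ('d'): no match needed
  Position 5 ('a'): no match needed
All 2 characters matched => is a subsequence

1


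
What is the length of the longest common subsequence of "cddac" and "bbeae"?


LCS of "cddac" and "bbeae"
DP table:
           b    b    e    a    e
      0    0    0    0    0    0
  c   0    0    0    0    0    0
  d   0    0    0    0    0    0
  d   0    0    0    0    0    0
  a   0    0    0    0    1    1
  c   0    0    0    0    1    1
LCS length = dp[5][5] = 1

1


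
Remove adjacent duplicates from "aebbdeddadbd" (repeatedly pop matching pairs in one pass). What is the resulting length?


Input: aebbdeddadbd
Stack-based adjacent duplicate removal:
  Read 'a': push. Stack: a
  Read 'e': push. Stack: ae
  Read 'b': push. Stack: aeb
  Read 'b': matches stack top 'b' => pop. Stack: ae
  Read 'd': push. Stack: aed
  Read 'e': push. Stack: aede
  Read 'd': push. Stack: aeded
  Read 'd': matches stack top 'd' => pop. Stack: aede
  Read 'a': push. Stack: aedea
  Read 'd': push. Stack: aedead
  Read 'b': push. Stack: aedeadb
  Read 'd': push. Stack: aedeadbd
Final stack: "aedeadbd" (length 8)

8


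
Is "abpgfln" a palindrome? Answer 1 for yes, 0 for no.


Input: abpgfln
Reversed: nlfgpba
  Compare pos 0 ('a') with pos 6 ('n'): MISMATCH
  Compare pos 1 ('b') with pos 5 ('l'): MISMATCH
  Compare pos 2 ('p') with pos 4 ('f'): MISMATCH
Result: not a palindrome

0


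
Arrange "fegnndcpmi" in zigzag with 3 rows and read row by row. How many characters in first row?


Zigzag "fegnndcpmi" into 3 rows:
Placing characters:
  'f' => row 0
  'e' => row 1
  'g' => row 2
  'n' => row 1
  'n' => row 0
  'd' => row 1
  'c' => row 2
  'p' => row 1
  'm' => row 0
  'i' => row 1
Rows:
  Row 0: "fnm"
  Row 1: "endpi"
  Row 2: "gc"
First row length: 3

3


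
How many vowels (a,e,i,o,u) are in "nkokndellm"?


Input: nkokndellm
Checking each character:
  'n' at position 0: consonant
  'k' at position 1: consonant
  'o' at position 2: vowel (running total: 1)
  'k' at position 3: consonant
  'n' at position 4: consonant
  'd' at position 5: consonant
  'e' at position 6: vowel (running total: 2)
  'l' at position 7: consonant
  'l' at position 8: consonant
  'm' at position 9: consonant
Total vowels: 2

2


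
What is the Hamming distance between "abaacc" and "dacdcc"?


Comparing "abaacc" and "dacdcc" position by position:
  Position 0: 'a' vs 'd' => differ
  Position 1: 'b' vs 'a' => differ
  Position 2: 'a' vs 'c' => differ
  Position 3: 'a' vs 'd' => differ
  Position 4: 'c' vs 'c' => same
  Position 5: 'c' vs 'c' => same
Total differences (Hamming distance): 4

4


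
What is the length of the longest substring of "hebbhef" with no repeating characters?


Input: "hebbhef"
Sliding window (track last position of each char):
  Position 0 ('h'): window [0,0] length 1 -- new best
  Position 1 ('e'): window [0,1] length 2 -- new best
  Position 2 ('b'): window [0,2] length 3 -- new best
  Position 3 ('b'): repeat (last at 2), move window start to 3
  Position 3 ('b'): window [3,3] length 1
  Position 4 ('h'): window [3,4] length 2
  Position 5 ('e'): window [3,5] length 3
  Position 6 ('f'): window [3,6] length 4 -- new best
Longest substring with no repeats: "bhef" with length 4

4


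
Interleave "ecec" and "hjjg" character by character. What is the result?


Interleaving "ecec" and "hjjg":
  Position 0: 'e' from first, 'h' from second => "eh"
  Position 1: 'c' from first, 'j' from second => "cj"
  Position 2: 'e' from first, 'j' from second => "ej"
  Position 3: 'c' from first, 'g' from second => "cg"
Result: ehcjejcg

ehcjejcg


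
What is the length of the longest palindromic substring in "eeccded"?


Input: "eeccded"
Checking substrings for palindromes:
  [4:7] "ded" (len 3) => palindrome
  [0:2] "ee" (len 2) => palindrome
  [2:4] "cc" (len 2) => palindrome
Longest palindromic substring: "ded" with length 3

3


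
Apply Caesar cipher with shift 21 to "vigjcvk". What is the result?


Caesar cipher: shift "vigjcvk" by 21
  'v' (pos 21) + 21 = pos 16 = 'q'
  'i' (pos 8) + 21 = pos 3 = 'd'
  'g' (pos 6) + 21 = pos 1 = 'b'
  'j' (pos 9) + 21 = pos 4 = 'e'
  'c' (pos 2) + 21 = pos 23 = 'x'
  'v' (pos 21) + 21 = pos 16 = 'q'
  'k' (pos 10) + 21 = pos 5 = 'f'
Result: qdbexqf

qdbexqf


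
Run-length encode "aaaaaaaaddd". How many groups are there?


Input: aaaaaaaaddd
Scanning for consecutive runs:
  Group 1: 'a' x 8 (positions 0-7)
  Group 2: 'd' x 3 (positions 8-10)
Total groups: 2

2


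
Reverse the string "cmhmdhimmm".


Input: cmhmdhimmm
Reading characters right to left:
  Position 9: 'm'
  Position 8: 'm'
  Position 7: 'm'
  Position 6: 'i'
  Position 5: 'h'
  Position 4: 'd'
  Position 3: 'm'
  Position 2: 'h'
  Position 1: 'm'
  Position 0: 'c'
Reversed: mmmihdmhmc

mmmihdmhmc


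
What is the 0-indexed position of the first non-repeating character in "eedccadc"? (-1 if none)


Input: eedccadc
Character frequencies:
  'a': 1
  'c': 3
  'd': 2
  'e': 2
Scanning left to right for freq == 1:
  Position 0 ('e'): freq=2, skip
  Position 1 ('e'): freq=2, skip
  Position 2 ('d'): freq=2, skip
  Position 3 ('c'): freq=3, skip
  Position 4 ('c'): freq=3, skip
  Position 5 ('a'): unique! => answer = 5

5


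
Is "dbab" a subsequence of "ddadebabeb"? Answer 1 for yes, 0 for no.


Check if "dbab" is a subsequence of "ddadebabeb"
Greedy scan:
  Position 0 ('d'): matches sub[0] = 'd'
  Position 1 ('d'): no match needed
  Position 2 ('a'): no match needed
  Position 3 ('d'): no match needed
  Position 4 ('e'): no match needed
  Position 5 ('b'): matches sub[1] = 'b'
  Position 6 ('a'): matches sub[2] = 'a'
  Position 7 ('b'): matches sub[3] = 'b'
  Position 8 ('e'): no match needed
  Position 9 ('b'): no match needed
All 4 characters matched => is a subsequence

1
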